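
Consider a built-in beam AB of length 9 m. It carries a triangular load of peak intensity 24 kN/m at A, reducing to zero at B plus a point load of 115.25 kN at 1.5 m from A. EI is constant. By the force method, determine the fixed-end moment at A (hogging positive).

Release both end moments; the primary structure is a simply-supported span AB with redundants M_A and M_B.
On the primary (simply-supported) span, the end slopes from the loading are:
  at A: triangular load, peak 24: w₀L³/(45EI) = 388.8/EI
  at B: triangular load, peak 24: 7w₀L³/(360EI) = 340.2/EI
  at A: point load 115.25 at a = 1.5: Pab(L + b)/(6LEI) = 396.2/EI
  at B: point load 115.25 at a = 1.5: Pab(L + a)/(6LEI) = 252.1/EI
  θ_A0 = 785/EI,  θ_B0 = 592.3/EI
Flexibility coefficients: a unit moment at one end gives L/(3EI) there and L/(6EI) at the far end, so f₁₁ = f₂₂ = 3/EI and f₁₂ = f₂₁ = 1.5/EI.
Compatibility — zero rotation at each built-in end:
  3 M_A + 1.5 M_B = 785
  1.5 M_A + 3 M_B = 592.3
Solving the pair gives M_A = 217.3 kN·m and M_B = 88.81 kN·m (hogging).

M_A = 217.3 kN·m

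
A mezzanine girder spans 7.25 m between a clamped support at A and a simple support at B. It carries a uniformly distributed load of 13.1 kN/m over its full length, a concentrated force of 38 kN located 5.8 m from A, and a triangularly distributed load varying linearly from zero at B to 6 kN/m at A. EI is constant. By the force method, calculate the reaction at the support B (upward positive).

R_B = 66.72 kN

Release the roller at B. Primary structure: cantilever fixed at A.
Downward deflection at the released point B due to the loads:
  UDL 13.1: wL⁴/(8EI) = 4524/EI
  point load 38 at a = 5.8: Pa²(3L − a)/(6EI) = 3398/EI
  triangular load, peak 6 at the fixed end: w₀L⁴/(30EI) = 552.6/EI
  δ_0 = 8475/EI
Flexibility coefficient — unit upward force at B: δ_{BB} = L³/(3EI) = 127/EI.
The prop prevents deflection at B: R_B = δ_0/δ_{BB} = 8475/127 = 66.72 kN.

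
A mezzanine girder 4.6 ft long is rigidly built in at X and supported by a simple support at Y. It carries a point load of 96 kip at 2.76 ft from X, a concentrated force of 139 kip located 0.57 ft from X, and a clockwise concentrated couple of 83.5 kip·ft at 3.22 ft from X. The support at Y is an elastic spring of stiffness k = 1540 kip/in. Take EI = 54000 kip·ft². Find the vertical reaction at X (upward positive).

Release the roller at Y. Primary structure: cantilever fixed at X.
Deflection at Y on the released cantilever, summing each load's contribution:
  point load 96 at a = 2.76: Pa²(3L − a)/(6EI) = 1346/EI
  point load 139 at a = 0.57: Pa²(3L − a)/(6EI) = 99.58/EI
  clockwise couple 83.5 at a = 3.22: M₀a(2L − a)/(2EI) = 803.9/EI
  δ_0 = 2249/EI
Flexibility coefficient — unit upward force at Y: δ_{YY} = L³/(3EI) = 32.45/EI.
With EI = 54000 kip·ft²: δ_0 = 0.04165 ft and δ_{YY} = 0.000601 ft/kip.
Compatibility — the spring shortens by R_Y/k under the reaction it provides: δ_0 − R_Y·δ_{YY} = R_Y/k. With 1/k = 1/(1540×12) ft/kip = 0.000054 ft/kip, R_Y = δ_0 / (δ_{YY} + 1/k) = 0.04165 / (0.000601 + 0.000054) = 63.59 kip.
Vertical equilibrium: R_X = ΣP − R_Y = 235 − 63.59 = 171.4 kip.

R_X = 171.4 kip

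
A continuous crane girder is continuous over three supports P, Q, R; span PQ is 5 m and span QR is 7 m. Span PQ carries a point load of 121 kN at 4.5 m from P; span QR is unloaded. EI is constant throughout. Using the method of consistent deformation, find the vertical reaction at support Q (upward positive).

R_Q = 116.3 kN

Release continuity at Q by inserting a hinge; the redundant is the internal moment M_Q. The primary structure is two simply-supported spans PQ and QR.
End slopes at the hinge Q, treating each span as simply supported:
  span PQ: point load 121 at a = 4.5: Pab(L + a)/(6LEI) = 86.21/EI
  relative rotation θ_0 = (86.21 + 0)/EI = 86.21/EI
A unit hogging moment at Q produces rotation L₁/(3EI) + L₂/(3EI) = 4/EI.
Compatibility: M_Q·(L₁+L₂)/(3EI) = θ_0, giving M_Q = 21.55 kN·m (hogging).
Span PQ, ΣM about P with M_Q applied at Q: R_Q^{PQ}·5 = 544.5 + 21.55, so R_Q^{PQ} = 113.2 kN and R_P = 121 − 113.2 = 7.789 kN.
Span QR, ΣM about R: R_Q^{QR}·7 = 0 + 21.55, so R_Q^{QR} = 3.079 kN and R_R = 0 − 3.079 = -3.079 kN.
R_Q = 113.2 + 3.079 = 116.3 kN.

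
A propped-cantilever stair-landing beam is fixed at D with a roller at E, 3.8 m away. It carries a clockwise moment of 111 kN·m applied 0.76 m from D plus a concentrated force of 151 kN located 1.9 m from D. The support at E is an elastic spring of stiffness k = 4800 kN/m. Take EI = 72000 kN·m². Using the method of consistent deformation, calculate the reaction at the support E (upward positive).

R_E = 34.59 kN

Release the roller at E. Primary structure: cantilever fixed at D.
Deflection at E on the released cantilever, summing each load's contribution:
  clockwise couple 111 at a = 0.76: M₀a(2L − a)/(2EI) = 288.5/EI
  point load 151 at a = 1.9: Pa²(3L − a)/(6EI) = 863.1/EI
  δ_0 = 1152/EI
Flexibility coefficient — unit upward force at E: δ_{EE} = L³/(3EI) = 18.29/EI.
With EI = 72000 kN·m²: δ_0 = 0.015994 m and δ_{EE} = 0.000254 m/kN.
Compatibility — the spring shortens by R_E/k under the reaction it provides: δ_0 − R_E·δ_{EE} = R_E/k. With 1/k = 0.000208 m/kN, R_E = δ_0 / (δ_{EE} + 1/k) = 0.015994 / (0.000254 + 0.000208) = 34.59 kN.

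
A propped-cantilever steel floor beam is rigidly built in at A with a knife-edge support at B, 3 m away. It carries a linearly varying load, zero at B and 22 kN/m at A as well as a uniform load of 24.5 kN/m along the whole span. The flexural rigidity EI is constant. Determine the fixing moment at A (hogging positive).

Take the reaction at B as the redundant and release it; the primary structure is a cantilever fixed at A.
Downward deflection at the released point B due to the loads:
  triangular load, peak 22 at the fixed end: w₀L⁴/(30EI) = 59.4/EI
  UDL 24.5: wL⁴/(8EI) = 248.1/EI
  δ_0 = 307.5/EI
Flexibility coefficient — unit upward force at B: δ_{BB} = L³/(3EI) = 9/EI.
The prop prevents deflection at B: R_B = δ_0/δ_{BB} = 307.5/9 = 34.16 kN.
Moment equilibrium about A: M_A = Σ(load moments about A) − R_B·L = 143.2 − 34.16×3 = 40.76 kN·m.

M_A = 40.76 kN·m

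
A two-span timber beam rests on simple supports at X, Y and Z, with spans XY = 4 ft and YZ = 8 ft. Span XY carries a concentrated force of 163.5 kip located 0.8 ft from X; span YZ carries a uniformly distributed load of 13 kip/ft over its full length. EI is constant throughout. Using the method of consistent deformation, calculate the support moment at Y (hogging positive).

M_Y = 90.26 kip·ft

Take M_Y as the redundant. Released structure: two simple spans XY and YZ with a hinge at Y.
Rotations at Y on the released spans (each span's end-slope, ×1/EI):
  span XY: point load 163.5 at a = 0.8: Pab(L + a)/(6LEI) = 83.71/EI
  span YZ: UDL 13: wL³/(24EI) = 277.3/EI
  relative rotation θ_0 = (83.71 + 277.3)/EI = 361/EI
A unit hogging moment at Y produces rotation L₁/(3EI) + L₂/(3EI) = 4/EI.
Slope continuity at Y: θ_0 = M_Y·4/EI, so M_Y = 361/4 = 90.26 kip·ft (hogging).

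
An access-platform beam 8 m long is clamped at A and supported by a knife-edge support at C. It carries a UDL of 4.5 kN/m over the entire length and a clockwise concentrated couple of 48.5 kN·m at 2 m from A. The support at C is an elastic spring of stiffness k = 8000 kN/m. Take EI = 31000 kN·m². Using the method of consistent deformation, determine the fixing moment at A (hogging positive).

M_A = 55.78 kN·m

Release the roller at C. Primary structure: cantilever fixed at A.
Downward deflection at the released point C due to the loads:
  UDL 4.5: wL⁴/(8EI) = 2304/EI
  clockwise couple 48.5 at a = 2: M₀a(2L − a)/(2EI) = 679/EI
  δ_0 = 2983/EI
Tip deflection under a unit load at C: L³/(3EI) = 170.7/EI.
With EI = 31000 kN·m²: δ_0 = 0.096226 m and δ_{CC} = 0.005505 m/kN.
Compatibility — the spring shortens by R_C/k under the reaction it provides: δ_0 − R_C·δ_{CC} = R_C/k. With 1/k = 0.000125 m/kN, R_C = δ_0 / (δ_{CC} + 1/k) = 0.096226 / (0.005505 + 0.000125) = 17.09 kN.
Moment equilibrium about A: M_A = Σ(load moments about A) − R_C·L = 192.5 − 17.09×8 = 55.78 kN·m.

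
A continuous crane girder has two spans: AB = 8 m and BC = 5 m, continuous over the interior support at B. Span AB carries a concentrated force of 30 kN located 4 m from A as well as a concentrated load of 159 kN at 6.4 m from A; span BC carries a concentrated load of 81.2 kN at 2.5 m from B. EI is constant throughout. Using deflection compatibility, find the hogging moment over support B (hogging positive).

Release continuity at B by inserting a hinge; the redundant is the internal moment M_B. The primary structure is two simply-supported spans AB and BC.
Rotations at B on the released spans (each span's end-slope, ×1/EI):
  span AB: point load 30 at a = 4: Pab(L + a)/(6LEI) = 120/EI
  span AB: point load 159 at a = 6.4: Pab(L + a)/(6LEI) = 488.4/EI
  span BC: point load 81.2 at a = 2.5: Pab(L + b)/(6LEI) = 126.9/EI
  relative rotation θ_0 = (608.4 + 126.9)/EI = 735.3/EI
A unit hogging moment at B produces rotation L₁/(3EI) + L₂/(3EI) = 4.333/EI.
Compatibility: M_B·(L₁+L₂)/(3EI) = θ_0, giving M_B = 169.7 kN·m (hogging).

M_B = 169.7 kN·m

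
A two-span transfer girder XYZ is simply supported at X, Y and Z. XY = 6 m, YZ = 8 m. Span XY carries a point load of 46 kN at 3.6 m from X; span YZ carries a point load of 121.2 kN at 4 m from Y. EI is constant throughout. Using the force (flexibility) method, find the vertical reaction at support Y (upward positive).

Release continuity at Y by inserting a hinge; the redundant is the internal moment M_Y. The primary structure is two simply-supported spans XY and YZ.
Discontinuity in slope at Y on the released structure — sum the simple-span end rotations:
  span XY: point load 46 at a = 3.6: Pab(L + a)/(6LEI) = 106/EI
  span YZ: point load 121.2 at a = 4: Pab(L + b)/(6LEI) = 484.8/EI
  relative rotation θ_0 = (106 + 484.8)/EI = 590.8/EI
A unit hogging moment at Y produces rotation L₁/(3EI) + L₂/(3EI) = 4.667/EI.
Slope continuity at Y: θ_0 = M_Y·4.667/EI, so M_Y = 590.8/4.667 = 126.6 kN·m (hogging).
Span XY, ΣM about X with M_Y applied at Y: R_Y^{XY}·6 = 165.6 + 126.6, so R_Y^{XY} = 48.7 kN and R_X = 46 − 48.7 = -2.699 kN.
Span YZ, ΣM about Z: R_Y^{YZ}·8 = 484.8 + 126.6, so R_Y^{YZ} = 76.42 kN and R_Z = 121.2 − 76.42 = 44.78 kN.
R_Y = 48.7 + 76.42 = 125.1 kN.

R_Y = 125.1 kN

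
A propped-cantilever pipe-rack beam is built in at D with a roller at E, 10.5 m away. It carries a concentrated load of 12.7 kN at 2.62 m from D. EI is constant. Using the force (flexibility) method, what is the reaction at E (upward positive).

R_E = 1.087 kN

Remove the prop at E; the released (primary) structure is a cantilever built in at D.
Downward deflection at the released point E due to the loads:
  point load 12.7 at a = 2.62: Pa²(3L − a)/(6EI) = 419.6/EI
Tip deflection under a unit load at E: L³/(3EI) = 385.9/EI.
Compatibility at E: δ_0 − R_E·δ_{EE} = 0, so R_E = 419.6/385.9 = 1.087 kN.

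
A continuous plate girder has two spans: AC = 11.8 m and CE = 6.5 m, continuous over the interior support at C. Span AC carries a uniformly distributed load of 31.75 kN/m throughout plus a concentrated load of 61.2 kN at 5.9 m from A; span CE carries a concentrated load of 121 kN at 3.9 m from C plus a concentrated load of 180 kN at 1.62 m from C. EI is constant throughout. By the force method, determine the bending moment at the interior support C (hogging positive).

M_C = 558.6 kN·m

Release continuity at C by inserting a hinge; the redundant is the internal moment M_C. The primary structure is two simply-supported spans AC and CE.
Rotations at C on the released spans (each span's end-slope, ×1/EI):
  span AC: UDL 31.75: wL³/(24EI) = 2174/EI
  span AC: point load 61.2 at a = 5.9: Pab(L + a)/(6LEI) = 532.6/EI
  span CE: point load 121 at a = 3.9: Pab(L + b)/(6LEI) = 286.3/EI
  span CE: point load 180 at a = 1.62: Pab(L + b)/(6LEI) = 415.2/EI
  relative rotation θ_0 = (2706 + 701.5)/EI = 3408/EI
A unit hogging moment at C produces rotation L₁/(3EI) + L₂/(3EI) = 6.1/EI.
Compatibility: M_C·(L₁+L₂)/(3EI) = θ_0, giving M_C = 558.6 kN·m (hogging).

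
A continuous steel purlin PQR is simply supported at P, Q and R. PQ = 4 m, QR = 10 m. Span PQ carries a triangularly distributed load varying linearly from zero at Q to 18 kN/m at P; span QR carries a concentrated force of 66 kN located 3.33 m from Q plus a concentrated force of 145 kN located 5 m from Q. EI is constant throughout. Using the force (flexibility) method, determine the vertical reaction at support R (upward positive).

R_R = 65.85 kN

Insert a hinge at Q; M_Q is the redundant, and each span becomes simply supported.
End slopes at the hinge Q, treating each span as simply supported:
  span PQ: triangular load, peak 18: 7w₀L³/(360EI) = 22.4/EI
  span QR: point load 66 at a = 3.33: Pab(L + b)/(6LEI) = 407.3/EI
  span QR: point load 145 at a = 5: Pab(L + b)/(6LEI) = 906.2/EI
  relative rotation θ_0 = (22.4 + 1314)/EI = 1336/EI
A unit hogging moment at Q produces rotation L₁/(3EI) + L₂/(3EI) = 4.667/EI.
Compatibility: M_Q·(L₁+L₂)/(3EI) = θ_0, giving M_Q = 286.3 kN·m (hogging).
Span QR, ΣM about R: R_Q^{QR}·10 = 1165 + 286.3, so R_Q^{QR} = 145.1 kN and R_R = 211 − 145.1 = 65.85 kN.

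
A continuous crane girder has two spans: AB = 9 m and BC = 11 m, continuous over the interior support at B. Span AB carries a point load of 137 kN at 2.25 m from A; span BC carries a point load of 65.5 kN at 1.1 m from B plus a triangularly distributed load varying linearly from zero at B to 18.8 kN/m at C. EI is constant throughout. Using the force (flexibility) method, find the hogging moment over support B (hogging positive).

M_B = 171.9 kN·m

Take M_B as the redundant. Released structure: two simple spans AB and BC with a hinge at B.
Rotations at B on the released spans (each span's end-slope, ×1/EI):
  span AB: point load 137 at a = 2.25: Pab(L + a)/(6LEI) = 433.5/EI
  span BC: point load 65.5 at a = 1.1: Pab(L + b)/(6LEI) = 225.9/EI
  span BC: triangular load, peak 18.8: 7w₀L³/(360EI) = 486.6/EI
  relative rotation θ_0 = (433.5 + 712.4)/EI = 1146/EI
A unit hogging moment at B produces rotation L₁/(3EI) + L₂/(3EI) = 6.667/EI.
Compatibility: M_B·(L₁+L₂)/(3EI) = θ_0, giving M_B = 171.9 kN·m (hogging).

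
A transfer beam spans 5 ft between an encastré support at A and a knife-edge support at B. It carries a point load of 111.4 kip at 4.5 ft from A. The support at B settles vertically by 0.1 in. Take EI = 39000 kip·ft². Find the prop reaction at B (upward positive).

Release the roller at B. Primary structure: cantilever fixed at A.
Deflection at B on the released cantilever, summing each load's contribution:
  point load 111.4 at a = 4.5: Pa²(3L − a)/(6EI) = 3948/EI
Flexibility coefficient — unit upward force at B: δ_{BB} = L³/(3EI) = 41.67/EI.
With EI = 39000 kip·ft²: δ_0 = 0.10122 ft and δ_{BB} = 0.001068 ft/kip.
Compatibility — the beam at B must follow the support down by 0.008333 ft: δ_0 − R_B·δ_{BB} = 0.008333, so R_B = (0.10122 − 0.008333)/0.001068 = 86.95 kip.

R_B = 86.95 kip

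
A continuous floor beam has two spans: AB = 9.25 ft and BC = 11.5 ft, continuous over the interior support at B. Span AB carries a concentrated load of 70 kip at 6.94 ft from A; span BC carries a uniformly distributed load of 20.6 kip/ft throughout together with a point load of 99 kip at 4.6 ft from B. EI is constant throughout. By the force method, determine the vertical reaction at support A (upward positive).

R_A = -21.14 kip

Release continuity at B by inserting a hinge; the redundant is the internal moment M_B. The primary structure is two simply-supported spans AB and BC.
Rotations at B on the released spans (each span's end-slope, ×1/EI):
  span AB: point load 70 at a = 6.94: Pab(L + a)/(6LEI) = 327.4/EI
  span BC: UDL 20.6: wL³/(24EI) = 1305/EI
  span BC: point load 99 at a = 4.6: Pab(L + b)/(6LEI) = 837.9/EI
  relative rotation θ_0 = (327.4 + 2143)/EI = 2471/EI
A unit hogging moment at B produces rotation L₁/(3EI) + L₂/(3EI) = 6.917/EI.
Compatibility: M_B·(L₁+L₂)/(3EI) = θ_0, giving M_B = 357.2 kip·ft (hogging).
Span AB, ΣM about A with M_B applied at B: R_B^{AB}·9.25 = 485.8 + 357.2, so R_B^{AB} = 91.14 kip and R_A = 70 − 91.14 = -21.14 kip.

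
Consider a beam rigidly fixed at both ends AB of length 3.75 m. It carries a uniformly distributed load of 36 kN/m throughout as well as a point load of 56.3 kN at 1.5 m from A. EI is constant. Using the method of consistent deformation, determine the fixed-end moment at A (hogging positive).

M_A = 72.59 kN·m

Take the two fixed-end moments M_A, M_B as redundants; the released structure is the simple span AB.
End rotations of the released simple span under the applied load (×1/EI):
  at A: UDL 36: wL³/(24EI) = 79.1/EI
  at B: UDL 36: wL³/(24EI) = 79.1/EI
  at A: point load 56.3 at a = 1.5: Pab(L + b)/(6LEI) = 50.67/EI
  at B: point load 56.3 at a = 1.5: Pab(L + a)/(6LEI) = 44.34/EI
  θ_A0 = 129.8/EI,  θ_B0 = 123.4/EI
Flexibility coefficients: a unit moment at one end gives L/(3EI) there and L/(6EI) at the far end, so f₁₁ = f₂₂ = 1.25/EI and f₁₂ = f₂₁ = 0.625/EI.
Compatibility — zero rotation at each built-in end:
  1.25 M_A + 0.625 M_B = 129.8
  0.625 M_A + 1.25 M_B = 123.4
Solving the pair gives M_A = 72.59 kN·m and M_B = 62.46 kN·m (hogging).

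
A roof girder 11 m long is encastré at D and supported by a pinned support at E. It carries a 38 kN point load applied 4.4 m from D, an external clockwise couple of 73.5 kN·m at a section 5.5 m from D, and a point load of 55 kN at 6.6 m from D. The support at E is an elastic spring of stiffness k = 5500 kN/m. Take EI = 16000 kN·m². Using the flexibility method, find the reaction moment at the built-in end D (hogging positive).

M_D = 175.5 kN·m

Release the roller at E. Primary structure: cantilever fixed at D.
Free-end deflection of the primary structure under the applied loading (downward +):
  point load 38 at a = 4.4: Pa²(3L − a)/(6EI) = 3507/EI
  clockwise couple 73.5 at a = 5.5: M₀a(2L − a)/(2EI) = 3335/EI
  point load 55 at a = 6.6: Pa²(3L − a)/(6EI) = 10542/EI
  δ_0 = 17383/EI
Tip deflection under a unit load at E: L³/(3EI) = 443.7/EI.
With EI = 16000 kN·m²: δ_0 = 1.0865 m and δ_{EE} = 0.027729 m/kN.
Compatibility — the spring shortens by R_E/k under the reaction it provides: δ_0 − R_E·δ_{EE} = R_E/k. With 1/k = 0.000182 m/kN, R_E = δ_0 / (δ_{EE} + 1/k) = 1.0865 / (0.027729 + 0.000182) = 38.93 kN.
Moment equilibrium about D: M_D = Σ(load moments about D) − R_E·L = 603.7 − 38.93×11 = 175.5 kN·m.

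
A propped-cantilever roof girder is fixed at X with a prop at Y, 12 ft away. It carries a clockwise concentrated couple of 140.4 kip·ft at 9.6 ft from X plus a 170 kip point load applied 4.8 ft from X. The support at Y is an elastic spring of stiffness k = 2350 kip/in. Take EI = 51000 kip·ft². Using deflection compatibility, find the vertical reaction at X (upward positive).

Remove the prop at Y; the released (primary) structure is a cantilever built in at X.
Deflection at Y on the released cantilever, summing each load's contribution:
  clockwise couple 140.4 at a = 9.6: M₀a(2L − a)/(2EI) = 9704/EI
  point load 170 at a = 4.8: Pa²(3L − a)/(6EI) = 20367/EI
  δ_0 = 30072/EI
Tip deflection under a unit load at Y: L³/(3EI) = 576/EI.
With EI = 51000 kip·ft²: δ_0 = 0.58964 ft and δ_{YY} = 0.011294 ft/kip.
Compatibility — the spring shortens by R_Y/k under the reaction it provides: δ_0 − R_Y·δ_{YY} = R_Y/k. With 1/k = 1/(2350×12) ft/kip = 0.000035 ft/kip, R_Y = δ_0 / (δ_{YY} + 1/k) = 0.58964 / (0.011294 + 0.000035) = 52.04 kip.
Vertical equilibrium: R_X = ΣP − R_Y = 170 − 52.04 = 118 kip.

R_X = 118 kip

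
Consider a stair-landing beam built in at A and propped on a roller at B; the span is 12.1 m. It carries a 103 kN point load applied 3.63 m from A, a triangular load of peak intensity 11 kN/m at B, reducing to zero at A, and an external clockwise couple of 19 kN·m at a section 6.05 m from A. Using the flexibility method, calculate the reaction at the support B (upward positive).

R_B = 50.88 kN

Take the reaction at B as the redundant and release it; the primary structure is a cantilever fixed at A.
Free-end deflection of the primary structure under the applied loading (downward +):
  point load 103 at a = 3.63: Pa²(3L − a)/(6EI) = 7390/EI
  triangular load, peak 11 at the free end: 11w₀L⁴/(120EI) = 21615/EI
  clockwise couple 19 at a = 6.05: M₀a(2L − a)/(2EI) = 1043/EI
  δ_0 = 30048/EI
Flexibility coefficient — unit upward force at B: δ_{BB} = L³/(3EI) = 590.5/EI.
The prop prevents deflection at B: R_B = δ_0/δ_{BB} = 30048/590.5 = 50.88 kN.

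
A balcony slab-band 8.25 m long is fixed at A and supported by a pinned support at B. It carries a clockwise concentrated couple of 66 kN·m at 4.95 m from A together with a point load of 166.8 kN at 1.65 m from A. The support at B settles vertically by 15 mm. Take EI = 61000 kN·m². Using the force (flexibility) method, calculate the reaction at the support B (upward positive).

Remove the prop at B; the released (primary) structure is a cantilever built in at A.
Primary-structure tip deflection at B by superposition:
  clockwise couple 66 at a = 4.95: M₀a(2L − a)/(2EI) = 1887/EI
  point load 166.8 at a = 1.65: Pa²(3L − a)/(6EI) = 1748/EI
  δ_0 = 3635/EI
Flexibility coefficient — unit upward force at B: δ_{BB} = L³/(3EI) = 187.2/EI.
With EI = 61000 kN·m²: δ_0 = 0.059591 m and δ_{BB} = 0.003068 m/kN.
Compatibility — the beam at B must follow the support down by 0.015 m: δ_0 − R_B·δ_{BB} = 0.015, so R_B = (0.059591 − 0.015)/0.003068 = 14.53 kN.

R_B = 14.53 kN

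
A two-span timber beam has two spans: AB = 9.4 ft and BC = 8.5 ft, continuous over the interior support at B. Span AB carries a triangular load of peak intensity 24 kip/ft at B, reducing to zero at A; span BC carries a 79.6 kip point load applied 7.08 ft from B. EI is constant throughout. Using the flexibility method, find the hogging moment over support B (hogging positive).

M_B = 100.3 kip·ft

Insert a hinge at B; M_B is the redundant, and each span becomes simply supported.
Rotations at B on the released spans (each span's end-slope, ×1/EI):
  span AB: triangular load, peak 24: w₀L³/(45EI) = 443/EI
  span BC: point load 79.6 at a = 7.08: Pab(L + b)/(6LEI) = 155.7/EI
  relative rotation θ_0 = (443 + 155.7)/EI = 598.6/EI
A unit hogging moment at B produces rotation L₁/(3EI) + L₂/(3EI) = 5.967/EI.
Compatibility: M_B·(L₁+L₂)/(3EI) = θ_0, giving M_B = 100.3 kip·ft (hogging).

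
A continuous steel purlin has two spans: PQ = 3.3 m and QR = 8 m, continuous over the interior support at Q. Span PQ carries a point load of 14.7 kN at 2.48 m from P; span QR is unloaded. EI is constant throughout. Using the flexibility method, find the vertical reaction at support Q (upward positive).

Take M_Q as the redundant. Released structure: two simple spans PQ and QR with a hinge at Q.
Discontinuity in slope at Q on the released structure — sum the simple-span end rotations:
  span PQ: point load 14.7 at a = 2.48: Pab(L + a)/(6LEI) = 8.727/EI
  relative rotation θ_0 = (8.727 + 0)/EI = 8.727/EI
A unit hogging moment at Q produces rotation L₁/(3EI) + L₂/(3EI) = 3.767/EI.
Compatibility: M_Q·(L₁+L₂)/(3EI) = θ_0, giving M_Q = 2.317 kN·m (hogging).
Span PQ, ΣM about P with M_Q applied at Q: R_Q^{PQ}·3.3 = 36.46 + 2.317, so R_Q^{PQ} = 11.75 kN and R_P = 14.7 − 11.75 = 2.951 kN.
Span QR, ΣM about R: R_Q^{QR}·8 = 0 + 2.317, so R_Q^{QR} = 0.2896 kN and R_R = 0 − 0.2896 = -0.2896 kN.
R_Q = 11.75 + 0.2896 = 12.04 kN.

R_Q = 12.04 kN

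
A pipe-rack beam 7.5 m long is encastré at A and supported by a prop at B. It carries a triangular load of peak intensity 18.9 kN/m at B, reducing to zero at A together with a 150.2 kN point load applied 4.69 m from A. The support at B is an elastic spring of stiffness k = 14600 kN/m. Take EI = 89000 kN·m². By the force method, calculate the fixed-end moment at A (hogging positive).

Release the roller at B. Primary structure: cantilever fixed at A.
Deflection at B on the released cantilever, summing each load's contribution:
  triangular load, peak 18.9 at the free end: 11w₀L⁴/(120EI) = 5482/EI
  point load 150.2 at a = 4.69: Pa²(3L − a)/(6EI) = 9807/EI
  δ_0 = 15289/EI
Tip deflection under a unit load at B: L³/(3EI) = 140.6/EI.
With EI = 89000 kN·m²: δ_0 = 0.17178 m and δ_{BB} = 0.00158 m/kN.
Compatibility — the spring shortens by R_B/k under the reaction it provides: δ_0 − R_B·δ_{BB} = R_B/k. With 1/k = 0.000068 m/kN, R_B = δ_0 / (δ_{BB} + 1/k) = 0.17178 / (0.00158 + 0.000068) = 104.2 kN.
Moment equilibrium about A: M_A = Σ(load moments about A) − R_B·L = 1059 − 104.2×7.5 = 277.3 kN·m.

M_A = 277.3 kN·m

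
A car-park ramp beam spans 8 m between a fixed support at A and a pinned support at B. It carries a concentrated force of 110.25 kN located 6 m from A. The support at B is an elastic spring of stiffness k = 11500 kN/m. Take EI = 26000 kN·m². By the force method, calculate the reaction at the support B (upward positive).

Choose R_B as the redundant. The primary structure is the cantilever fixed at A.
Primary-structure tip deflection at B by superposition:
  point load 110.25 at a = 6: Pa²(3L − a)/(6EI) = 11907/EI
Tip deflection under a unit load at B: L³/(3EI) = 170.7/EI.
With EI = 26000 kN·m²: δ_0 = 0.45796 m and δ_{BB} = 0.006564 m/kN.
Compatibility — the spring shortens by R_B/k under the reaction it provides: δ_0 − R_B·δ_{BB} = R_B/k. With 1/k = 0.000087 m/kN, R_B = δ_0 / (δ_{BB} + 1/k) = 0.45796 / (0.006564 + 0.000087) = 68.86 kN.

R_B = 68.86 kN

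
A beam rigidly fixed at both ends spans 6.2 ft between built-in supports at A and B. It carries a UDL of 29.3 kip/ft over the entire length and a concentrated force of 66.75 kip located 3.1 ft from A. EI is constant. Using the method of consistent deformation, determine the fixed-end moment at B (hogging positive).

M_B = 145.6 kip·ft

Release both end moments; the primary structure is a simply-supported span AB with redundants M_A and M_B.
End rotations of the released simple span under the applied load (×1/EI):
  at A: UDL 29.3: wL³/(24EI) = 291/EI
  at B: UDL 29.3: wL³/(24EI) = 291/EI
  at A: point load 66.75 at a = 3.1: Pab(L + b)/(6LEI) = 160.4/EI
  at B: point load 66.75 at a = 3.1: Pab(L + a)/(6LEI) = 160.4/EI
  θ_A0 = 451.3/EI,  θ_B0 = 451.3/EI
Flexibility coefficients: a unit moment at one end gives L/(3EI) there and L/(6EI) at the far end, so f₁₁ = f₂₂ = 2.067/EI and f₁₂ = f₂₁ = 1.033/EI.
Compatibility — zero rotation at each built-in end:
  2.067 M_A + 1.033 M_B = 451.3
  1.033 M_A + 2.067 M_B = 451.3
Solving the pair gives M_A = 145.6 kip·ft and M_B = 145.6 kip·ft (hogging).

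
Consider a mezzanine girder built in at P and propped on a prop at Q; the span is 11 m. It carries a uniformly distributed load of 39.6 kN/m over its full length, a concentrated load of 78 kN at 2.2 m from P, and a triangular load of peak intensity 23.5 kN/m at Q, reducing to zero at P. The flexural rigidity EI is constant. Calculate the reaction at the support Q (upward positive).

R_Q = 238.8 kN

Choose R_Q as the redundant. The primary structure is the cantilever fixed at P.
Free-end deflection of the primary structure under the applied loading (downward +):
  UDL 39.6: wL⁴/(8EI) = 72473/EI
  point load 78 at a = 2.2: Pa²(3L − a)/(6EI) = 1938/EI
  triangular load, peak 23.5 at the free end: 11w₀L⁴/(120EI) = 31539/EI
  δ_0 = 105950/EI
Flexibility coefficient — unit upward force at Q: δ_{QQ} = L³/(3EI) = 443.7/EI.
Compatibility at Q: δ_0 − R_Q·δ_{QQ} = 0, so R_Q = 105950/443.7 = 238.8 kN.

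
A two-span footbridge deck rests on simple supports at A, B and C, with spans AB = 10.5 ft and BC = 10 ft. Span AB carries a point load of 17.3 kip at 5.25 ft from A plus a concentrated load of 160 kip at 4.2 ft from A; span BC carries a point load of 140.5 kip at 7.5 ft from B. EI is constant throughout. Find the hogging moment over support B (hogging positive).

Release continuity at B by inserting a hinge; the redundant is the internal moment M_B. The primary structure is two simply-supported spans AB and BC.
Discontinuity in slope at B on the released structure — sum the simple-span end rotations:
  span AB: point load 17.3 at a = 5.25: Pab(L + a)/(6LEI) = 119.2/EI
  span AB: point load 160 at a = 4.2: Pab(L + a)/(6LEI) = 987.8/EI
  span BC: point load 140.5 at a = 7.5: Pab(L + b)/(6LEI) = 548.8/EI
  relative rotation θ_0 = (1107 + 548.8)/EI = 1656/EI
A unit hogging moment at B produces rotation L₁/(3EI) + L₂/(3EI) = 6.833/EI.
Slope continuity at B: θ_0 = M_B·6.833/EI, so M_B = 1656/6.833 = 242.3 kip·ft (hogging).

M_B = 242.3 kip·ft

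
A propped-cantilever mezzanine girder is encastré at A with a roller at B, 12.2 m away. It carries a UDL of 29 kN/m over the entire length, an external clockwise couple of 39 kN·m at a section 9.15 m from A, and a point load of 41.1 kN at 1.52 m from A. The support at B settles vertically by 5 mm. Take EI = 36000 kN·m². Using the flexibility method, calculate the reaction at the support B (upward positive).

Remove the prop at B; the released (primary) structure is a cantilever built in at A.
Deflection at B on the released cantilever, summing each load's contribution:
  UDL 29: wL⁴/(8EI) = 80306/EI
  clockwise couple 39 at a = 9.15: M₀a(2L − a)/(2EI) = 2721/EI
  point load 41.1 at a = 1.52: Pa²(3L − a)/(6EI) = 555.2/EI
  δ_0 = 83582/EI
Flexibility coefficient — unit upward force at B: δ_{BB} = L³/(3EI) = 605.3/EI.
With EI = 36000 kN·m²: δ_0 = 2.3217 m and δ_{BB} = 0.016813 m/kN.
Compatibility — the beam at B must follow the support down by 0.005 m: δ_0 − R_B·δ_{BB} = 0.005, so R_B = (2.3217 − 0.005)/0.016813 = 137.8 kN.

R_B = 137.8 kN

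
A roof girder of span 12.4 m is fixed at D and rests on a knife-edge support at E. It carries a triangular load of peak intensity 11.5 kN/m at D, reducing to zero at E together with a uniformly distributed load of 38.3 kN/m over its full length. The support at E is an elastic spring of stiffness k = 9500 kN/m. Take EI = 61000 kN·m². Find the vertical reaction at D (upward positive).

Remove the prop at E; the released (primary) structure is a cantilever built in at D.
Free-end deflection of the primary structure under the applied loading (downward +):
  triangular load, peak 11.5 at the fixed end: w₀L⁴/(30EI) = 9063/EI
  UDL 38.3: wL⁴/(8EI) = 113187/EI
  δ_0 = 122250/EI
Flexibility coefficient — unit upward force at E: δ_{EE} = L³/(3EI) = 635.5/EI.
With EI = 61000 kN·m²: δ_0 = 2.0041 m and δ_{EE} = 0.010419 m/kN.
Compatibility — the spring shortens by R_E/k under the reaction it provides: δ_0 − R_E·δ_{EE} = R_E/k. With 1/k = 0.000105 m/kN, R_E = δ_0 / (δ_{EE} + 1/k) = 2.0041 / (0.010419 + 0.000105) = 190.4 kN.
Vertical equilibrium: R_D = ΣP − R_E = 546.2 − 190.4 = 355.8 kN.

R_D = 355.8 kN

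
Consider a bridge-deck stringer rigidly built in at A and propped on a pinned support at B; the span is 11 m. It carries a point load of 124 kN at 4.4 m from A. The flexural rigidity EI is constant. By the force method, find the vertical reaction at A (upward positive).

R_A = 98.21 kN

Release the roller at B. Primary structure: cantilever fixed at A.
Deflection at B on the released cantilever, summing each load's contribution:
  point load 124 at a = 4.4: Pa²(3L − a)/(6EI) = 11443/EI
Tip deflection under a unit load at B: L³/(3EI) = 443.7/EI.
Compatibility at B: δ_0 − R_B·δ_{BB} = 0, so R_B = 11443/443.7 = 25.79 kN.
Vertical equilibrium: R_A = ΣP − R_B = 124 − 25.79 = 98.21 kN.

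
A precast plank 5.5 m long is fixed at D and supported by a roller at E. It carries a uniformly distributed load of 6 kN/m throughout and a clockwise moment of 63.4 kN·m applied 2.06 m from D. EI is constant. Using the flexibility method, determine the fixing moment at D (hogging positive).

M_D = 28.19 kN·m

Release the roller at E. Primary structure: cantilever fixed at D.
Downward deflection at the released point E due to the loads:
  UDL 6: wL⁴/(8EI) = 686.3/EI
  clockwise couple 63.4 at a = 2.06: M₀a(2L − a)/(2EI) = 583.8/EI
  δ_0 = 1270/EI
Flexibility coefficient — unit upward force at E: δ_{EE} = L³/(3EI) = 55.46/EI.
Compatibility at E: δ_0 − R_E·δ_{EE} = 0, so R_E = 1270/55.46 = 22.9 kN.
Moment equilibrium about D: M_D = Σ(load moments about D) − R_E·L = 154.2 − 22.9×5.5 = 28.19 kN·m.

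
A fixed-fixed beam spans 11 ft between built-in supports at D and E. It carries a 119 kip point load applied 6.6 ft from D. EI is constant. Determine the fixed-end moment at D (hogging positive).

Release both end moments; the primary structure is a simply-supported span DE with redundants M_D and M_E.
Simple-span end rotations at D and E under the given loads:
  at D: point load 119 at a = 6.6: Pab(L + b)/(6LEI) = 806.3/EI
  at E: point load 119 at a = 6.6: Pab(L + a)/(6LEI) = 921.5/EI
  θ_D0 = 806.3/EI,  θ_E0 = 921.5/EI
Flexibility coefficients: a unit moment at one end gives L/(3EI) there and L/(6EI) at the far end, so f₁₁ = f₂₂ = 3.667/EI and f₁₂ = f₂₁ = 1.833/EI.
Compatibility — zero rotation at each built-in end:
  3.667 M_D + 1.833 M_E = 806.3
  1.833 M_D + 3.667 M_E = 921.5
Solving the pair gives M_D = 125.7 kip·ft and M_E = 188.5 kip·ft (hogging).

M_D = 125.7 kip·ft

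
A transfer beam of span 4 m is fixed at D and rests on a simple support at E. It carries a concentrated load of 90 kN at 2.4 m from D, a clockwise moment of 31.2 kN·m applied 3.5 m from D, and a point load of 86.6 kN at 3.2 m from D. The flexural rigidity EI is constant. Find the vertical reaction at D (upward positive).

R_D = 65.24 kN

Release the roller at E. Primary structure: cantilever fixed at D.
Primary-structure tip deflection at E by superposition:
  point load 90 at a = 2.4: Pa²(3L − a)/(6EI) = 829.4/EI
  clockwise couple 31.2 at a = 3.5: M₀a(2L − a)/(2EI) = 245.7/EI
  point load 86.6 at a = 3.2: Pa²(3L − a)/(6EI) = 1301/EI
  δ_0 = 2376/EI
Tip deflection under a unit load at E: L³/(3EI) = 21.33/EI.
Compatibility at E: δ_0 − R_E·δ_{EE} = 0, so R_E = 2376/21.33 = 111.4 kN.
Vertical equilibrium: R_D = ΣP − R_E = 176.6 − 111.4 = 65.24 kN.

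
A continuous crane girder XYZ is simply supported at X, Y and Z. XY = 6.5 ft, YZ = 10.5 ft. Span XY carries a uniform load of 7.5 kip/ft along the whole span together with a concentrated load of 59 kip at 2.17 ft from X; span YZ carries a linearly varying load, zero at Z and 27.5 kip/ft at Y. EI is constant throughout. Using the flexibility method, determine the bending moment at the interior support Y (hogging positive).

M_Y = 161.7 kip·ft

Release continuity at Y by inserting a hinge; the redundant is the internal moment M_Y. The primary structure is two simply-supported spans XY and YZ.
End slopes at the hinge Y, treating each span as simply supported:
  span XY: UDL 7.5: wL³/(24EI) = 85.82/EI
  span XY: point load 59 at a = 2.17: Pab(L + a)/(6LEI) = 123.2/EI
  span YZ: triangular load, peak 27.5: w₀L³/(45EI) = 707.4/EI
  relative rotation θ_0 = (209.1 + 707.4)/EI = 916.5/EI
A unit hogging moment at Y produces rotation L₁/(3EI) + L₂/(3EI) = 5.667/EI.
Slope continuity at Y: θ_0 = M_Y·5.667/EI, so M_Y = 916.5/5.667 = 161.7 kip·ft (hogging).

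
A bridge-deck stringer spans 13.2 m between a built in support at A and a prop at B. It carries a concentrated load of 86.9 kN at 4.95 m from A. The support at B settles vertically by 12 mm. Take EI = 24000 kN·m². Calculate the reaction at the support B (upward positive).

Release the roller at B. Primary structure: cantilever fixed at A.
Downward deflection at the released point B due to the loads:
  point load 86.9 at a = 4.95: Pa²(3L − a)/(6EI) = 12297/EI
Tip deflection under a unit load at B: L³/(3EI) = 766.7/EI.
With EI = 24000 kN·m²: δ_0 = 0.51235 m and δ_{BB} = 0.031944 m/kN.
Compatibility — the beam at B must follow the support down by 0.012 m: δ_0 − R_B·δ_{BB} = 0.012, so R_B = (0.51235 − 0.012)/0.031944 = 15.66 kN.

R_B = 15.66 kN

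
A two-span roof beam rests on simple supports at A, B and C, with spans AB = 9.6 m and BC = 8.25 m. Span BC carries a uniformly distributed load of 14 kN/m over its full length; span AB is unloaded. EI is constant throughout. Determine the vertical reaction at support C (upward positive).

Release continuity at B by inserting a hinge; the redundant is the internal moment M_B. The primary structure is two simply-supported spans AB and BC.
Rotations at B on the released spans (each span's end-slope, ×1/EI):
  span BC: UDL 14: wL³/(24EI) = 327.6/EI
  relative rotation θ_0 = (0 + 327.6)/EI = 327.6/EI
A unit hogging moment at B produces rotation L₁/(3EI) + L₂/(3EI) = 5.95/EI.
Compatibility: M_B·(L₁+L₂)/(3EI) = θ_0, giving M_B = 55.05 kN·m (hogging).
Span BC, ΣM about C: R_B^{BC}·8.25 = 476.4 + 55.05, so R_B^{BC} = 64.42 kN and R_C = 115.5 − 64.42 = 51.08 kN.

R_C = 51.08 kN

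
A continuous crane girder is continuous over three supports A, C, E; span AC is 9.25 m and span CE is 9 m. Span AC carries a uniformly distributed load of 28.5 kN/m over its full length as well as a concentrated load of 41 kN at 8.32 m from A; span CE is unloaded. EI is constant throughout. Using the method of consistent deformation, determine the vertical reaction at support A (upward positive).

Insert a hinge at C; M_C is the redundant, and each span becomes simply supported.
End slopes at the hinge C, treating each span as simply supported:
  span AC: UDL 28.5: wL³/(24EI) = 939.9/EI
  span AC: point load 41 at a = 8.32: Pab(L + a)/(6LEI) = 100.4/EI
  relative rotation θ_0 = (1040 + 0)/EI = 1040/EI
A unit hogging moment at C produces rotation L₁/(3EI) + L₂/(3EI) = 6.083/EI.
Slope continuity at C: θ_0 = M_C·6.083/EI, so M_C = 1040/6.083 = 171 kN·m (hogging).
Span AC, ΣM about A with M_C applied at C: R_C^{AC}·9.25 = 1560 + 171, so R_C^{AC} = 187.2 kN and R_A = 304.6 − 187.2 = 117.4 kN.

R_A = 117.4 kN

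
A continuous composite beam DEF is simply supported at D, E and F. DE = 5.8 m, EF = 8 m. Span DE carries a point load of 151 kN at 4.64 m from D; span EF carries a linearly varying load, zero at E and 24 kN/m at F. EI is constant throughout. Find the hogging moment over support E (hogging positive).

Insert a hinge at E; M_E is the redundant, and each span becomes simply supported.
Discontinuity in slope at E on the released structure — sum the simple-span end rotations:
  span DE: point load 151 at a = 4.64: Pab(L + a)/(6LEI) = 243.8/EI
  span EF: triangular load, peak 24: 7w₀L³/(360EI) = 238.9/EI
  relative rotation θ_0 = (243.8 + 238.9)/EI = 482.8/EI
A unit hogging moment at E produces rotation L₁/(3EI) + L₂/(3EI) = 4.6/EI.
Compatibility: M_E·(L₁+L₂)/(3EI) = θ_0, giving M_E = 104.9 kN·m (hogging).

M_E = 104.9 kN·m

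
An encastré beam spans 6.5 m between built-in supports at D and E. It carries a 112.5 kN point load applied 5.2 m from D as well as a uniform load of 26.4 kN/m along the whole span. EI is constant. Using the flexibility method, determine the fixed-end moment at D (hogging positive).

Take the two fixed-end moments M_D, M_E as redundants; the released structure is the simple span DE.
End rotations of the released simple span under the applied load (×1/EI):
  at D: point load 112.5 at a = 5.2: Pab(L + b)/(6LEI) = 152.1/EI
  at E: point load 112.5 at a = 5.2: Pab(L + a)/(6LEI) = 228.2/EI
  at D: UDL 26.4: wL³/(24EI) = 302.1/EI
  at E: UDL 26.4: wL³/(24EI) = 302.1/EI
  θ_D0 = 454.2/EI,  θ_E0 = 530.2/EI
Flexibility coefficients: a unit moment at one end gives L/(3EI) there and L/(6EI) at the far end, so f₁₁ = f₂₂ = 2.167/EI and f₁₂ = f₂₁ = 1.083/EI.
Compatibility — zero rotation at each built-in end:
  2.167 M_D + 1.083 M_E = 454.2
  1.083 M_D + 2.167 M_E = 530.2
Solving the pair gives M_D = 116.3 kN·m and M_E = 186.6 kN·m (hogging).

M_D = 116.3 kN·m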